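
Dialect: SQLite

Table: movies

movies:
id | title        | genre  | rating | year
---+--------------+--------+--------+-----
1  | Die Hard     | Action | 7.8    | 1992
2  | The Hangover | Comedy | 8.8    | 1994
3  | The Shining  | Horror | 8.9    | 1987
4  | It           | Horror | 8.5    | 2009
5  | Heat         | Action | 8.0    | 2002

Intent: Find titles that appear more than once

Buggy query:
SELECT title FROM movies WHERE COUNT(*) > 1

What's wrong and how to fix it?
Bug: COUNT(*) is an aggregate and cannot be used in WHERE

Fix: GROUP BY title, then filter groups with HAVING COUNT(*) > 1

Corrected query:
SELECT title FROM movies GROUP BY title HAVING COUNT(*) > 1

Result:
(no rows)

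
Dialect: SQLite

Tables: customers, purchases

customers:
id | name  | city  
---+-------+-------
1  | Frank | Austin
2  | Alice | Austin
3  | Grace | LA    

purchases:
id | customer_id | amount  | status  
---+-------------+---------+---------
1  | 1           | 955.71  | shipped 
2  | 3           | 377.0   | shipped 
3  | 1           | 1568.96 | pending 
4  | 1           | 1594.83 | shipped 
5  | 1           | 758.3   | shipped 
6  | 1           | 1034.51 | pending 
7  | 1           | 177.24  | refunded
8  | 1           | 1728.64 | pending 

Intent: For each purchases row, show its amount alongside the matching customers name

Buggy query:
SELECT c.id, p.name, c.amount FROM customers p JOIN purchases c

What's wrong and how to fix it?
Bug: JOIN with no ON clause produces a cartesian product; every purchases row pairs with every customers row

Fix: Specify the join condition linking the foreign key to the parent id

Corrected query:
SELECT c.id, p.name, c.amount FROM customers p JOIN purchases c ON c.customer_id = p.id

Result:
id | name  | amount 
---+-------+--------
1  | Frank | 955.71 
2  | Grace | 377    
3  | Frank | 1568.96
4  | Frank | 1594.83
5  | Frank | 758.3  
6  | Frank | 1034.51
7  | Frank | 177.24 
8  | Frank | 1728.64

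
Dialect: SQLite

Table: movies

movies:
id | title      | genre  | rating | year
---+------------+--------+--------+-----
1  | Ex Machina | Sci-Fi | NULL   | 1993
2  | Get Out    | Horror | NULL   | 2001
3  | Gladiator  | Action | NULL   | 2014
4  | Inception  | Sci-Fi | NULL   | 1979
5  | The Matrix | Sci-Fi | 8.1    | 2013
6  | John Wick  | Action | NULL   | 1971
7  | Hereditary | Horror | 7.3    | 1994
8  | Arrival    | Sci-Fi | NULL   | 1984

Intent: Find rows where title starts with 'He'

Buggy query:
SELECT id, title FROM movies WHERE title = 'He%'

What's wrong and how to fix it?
Bug: Wildcards only work with LIKE; '=' treats '%' as a literal character

Fix: Replace '=' with LIKE so 'He%' is treated as a pattern

Corrected query:
SELECT id, title FROM movies WHERE title LIKE 'He%'

Result:
id | title     
---+-----------
7  | Hereditary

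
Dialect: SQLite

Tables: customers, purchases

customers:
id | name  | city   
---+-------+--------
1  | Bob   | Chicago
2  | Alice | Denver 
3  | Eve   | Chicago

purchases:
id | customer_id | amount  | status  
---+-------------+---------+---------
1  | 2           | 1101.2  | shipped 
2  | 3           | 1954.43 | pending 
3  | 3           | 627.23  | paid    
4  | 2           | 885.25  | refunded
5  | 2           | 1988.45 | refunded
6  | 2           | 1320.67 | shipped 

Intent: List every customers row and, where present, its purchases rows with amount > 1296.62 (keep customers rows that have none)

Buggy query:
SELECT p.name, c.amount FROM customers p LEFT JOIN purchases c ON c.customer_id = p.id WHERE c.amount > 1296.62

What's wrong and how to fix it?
Bug: Filtering c.amount in WHERE discards the NULL rows produced by LEFT JOIN, turning it into an inner join

Fix: Put 'c.amount > 1296.62' in the JOIN's ON clause instead of WHERE

Corrected query:
SELECT p.name, c.amount FROM customers p LEFT JOIN purchases c ON c.customer_id = p.id AND c.amount > 1296.62

Result:
name  | amount 
------+--------
Bob   | NULL   
Alice | 1320.67
Alice | 1988.45
Eve   | 1954.43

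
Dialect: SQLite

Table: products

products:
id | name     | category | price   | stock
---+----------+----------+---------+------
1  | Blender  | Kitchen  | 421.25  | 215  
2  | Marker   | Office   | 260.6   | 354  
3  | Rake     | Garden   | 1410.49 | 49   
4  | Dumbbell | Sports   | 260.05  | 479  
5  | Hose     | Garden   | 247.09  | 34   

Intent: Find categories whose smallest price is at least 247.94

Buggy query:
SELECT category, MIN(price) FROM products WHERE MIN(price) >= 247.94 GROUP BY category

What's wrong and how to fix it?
Bug: Aggregates like MIN are computed per group after WHERE runs

Fix: Use HAVING for the per-group MIN condition

Corrected query:
SELECT category, MIN(price) FROM products GROUP BY category HAVING MIN(price) >= 247.94

Result:
category | MIN(price)
---------+-----------
Kitchen  | 421.25    
Office   | 260.6     
Sports   | 260.05    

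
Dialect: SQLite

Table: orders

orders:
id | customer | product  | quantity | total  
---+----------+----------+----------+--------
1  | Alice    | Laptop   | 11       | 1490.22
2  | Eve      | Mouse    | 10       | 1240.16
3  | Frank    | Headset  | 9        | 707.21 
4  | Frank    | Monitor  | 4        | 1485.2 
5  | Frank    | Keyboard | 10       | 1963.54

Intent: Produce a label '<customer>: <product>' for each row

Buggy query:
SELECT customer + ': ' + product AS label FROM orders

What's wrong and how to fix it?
Bug: SQLite uses || for string concatenation; + coerces text to numbers (yielding 0)

Fix: Use the || operator for string concatenation

Corrected query:
SELECT customer || ': ' || product AS label FROM orders

Result:
label          
---------------
Alice: Laptop  
Eve: Mouse     
Frank: Headset 
Frank: Monitor 
Frank: Keyboard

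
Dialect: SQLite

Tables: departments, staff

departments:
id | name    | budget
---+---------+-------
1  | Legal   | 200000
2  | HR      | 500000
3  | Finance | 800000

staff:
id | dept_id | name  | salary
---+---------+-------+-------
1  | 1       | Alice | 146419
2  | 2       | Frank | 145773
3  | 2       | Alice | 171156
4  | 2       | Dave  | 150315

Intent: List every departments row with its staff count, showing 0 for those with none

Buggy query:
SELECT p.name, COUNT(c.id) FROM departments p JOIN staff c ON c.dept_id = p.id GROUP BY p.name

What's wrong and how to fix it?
Bug: An inner join excludes parents with zero children

Fix: Switch to LEFT JOIN to retain unmatched parent rows

Corrected query:
SELECT p.name, COUNT(c.id) FROM departments p LEFT JOIN staff c ON c.dept_id = p.id GROUP BY p.name

Result:
name    | COUNT(c.id)
--------+------------
Finance | 0          
HR      | 3          
Legal   | 1          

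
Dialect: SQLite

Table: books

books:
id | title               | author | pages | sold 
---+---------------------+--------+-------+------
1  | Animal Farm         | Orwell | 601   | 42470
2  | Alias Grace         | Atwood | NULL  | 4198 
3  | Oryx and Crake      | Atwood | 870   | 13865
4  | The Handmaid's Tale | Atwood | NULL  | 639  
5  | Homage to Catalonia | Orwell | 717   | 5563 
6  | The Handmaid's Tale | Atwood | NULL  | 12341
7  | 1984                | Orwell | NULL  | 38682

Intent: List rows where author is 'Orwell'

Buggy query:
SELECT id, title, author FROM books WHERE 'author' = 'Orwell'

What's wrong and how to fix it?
Bug: Single quotes denote string literals in SQL; the column name is being compared as a constant string

Fix: Reference the column as author without single quotes

Corrected query:
SELECT id, title, author FROM books WHERE author = 'Orwell'

Result:
id | title               | author
---+---------------------+-------
1  | Animal Farm         | Orwell
5  | Homage to Catalonia | Orwell
7  | 1984                | Orwell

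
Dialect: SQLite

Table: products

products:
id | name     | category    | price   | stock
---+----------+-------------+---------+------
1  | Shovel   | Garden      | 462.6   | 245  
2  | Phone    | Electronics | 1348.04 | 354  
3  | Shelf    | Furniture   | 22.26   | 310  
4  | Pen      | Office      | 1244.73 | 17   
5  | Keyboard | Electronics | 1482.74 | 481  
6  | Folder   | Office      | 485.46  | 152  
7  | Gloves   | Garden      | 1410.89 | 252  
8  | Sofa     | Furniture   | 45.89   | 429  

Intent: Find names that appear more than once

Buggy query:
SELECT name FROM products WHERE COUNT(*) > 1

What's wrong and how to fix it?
Bug: COUNT(*) is an aggregate and cannot be used in WHERE

Fix: GROUP BY name, then filter groups with HAVING COUNT(*) > 1

Corrected query:
SELECT name FROM products GROUP BY name HAVING COUNT(*) > 1

Result:
(no rows)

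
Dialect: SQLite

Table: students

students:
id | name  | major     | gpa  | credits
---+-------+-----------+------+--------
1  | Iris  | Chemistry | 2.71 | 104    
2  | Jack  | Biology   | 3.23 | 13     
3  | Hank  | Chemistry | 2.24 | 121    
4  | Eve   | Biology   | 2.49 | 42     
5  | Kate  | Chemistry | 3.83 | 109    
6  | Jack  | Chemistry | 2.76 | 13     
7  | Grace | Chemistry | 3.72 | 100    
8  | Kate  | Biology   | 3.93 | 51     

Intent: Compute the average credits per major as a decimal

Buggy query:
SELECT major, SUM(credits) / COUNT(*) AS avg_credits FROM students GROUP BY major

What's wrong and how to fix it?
Bug: SUM(credits) and COUNT(*) are both integers; the division truncates the fractional part

Fix: Cast one side to REAL so the division keeps the fractional part

Corrected query:
SELECT major, SUM(credits) * 1.0 / COUNT(*) AS avg_credits FROM students GROUP BY major

Result:
major     | avg_credits
----------+------------
Biology   | 35.333333  
Chemistry | 89.4       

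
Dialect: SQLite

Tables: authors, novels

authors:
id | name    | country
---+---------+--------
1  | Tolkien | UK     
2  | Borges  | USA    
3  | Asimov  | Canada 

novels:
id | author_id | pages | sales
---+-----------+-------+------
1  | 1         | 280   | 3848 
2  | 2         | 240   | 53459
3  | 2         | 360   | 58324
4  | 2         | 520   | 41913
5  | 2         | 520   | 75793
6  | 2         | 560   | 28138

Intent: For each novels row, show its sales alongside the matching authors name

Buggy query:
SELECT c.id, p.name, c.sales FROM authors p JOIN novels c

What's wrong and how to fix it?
Bug: JOIN with no ON clause produces a cartesian product; every novels row pairs with every authors row

Fix: Add ON c.author_id = p.id to the JOIN

Corrected query:
SELECT c.id, p.name, c.sales FROM authors p JOIN novels c ON c.author_id = p.id

Result:
id | name    | sales
---+---------+------
1  | Tolkien | 3848 
2  | Borges  | 53459
3  | Borges  | 58324
4  | Borges  | 41913
5  | Borges  | 75793
6  | Borges  | 28138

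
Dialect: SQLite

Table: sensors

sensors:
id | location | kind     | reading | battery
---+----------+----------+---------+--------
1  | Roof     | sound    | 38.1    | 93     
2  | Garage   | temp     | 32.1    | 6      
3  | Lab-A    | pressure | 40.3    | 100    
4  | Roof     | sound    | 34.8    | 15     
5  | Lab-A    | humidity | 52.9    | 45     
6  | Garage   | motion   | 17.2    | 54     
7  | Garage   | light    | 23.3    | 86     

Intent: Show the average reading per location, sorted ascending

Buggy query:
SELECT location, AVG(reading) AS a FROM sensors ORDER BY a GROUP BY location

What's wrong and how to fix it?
Bug: GROUP BY must precede ORDER BY

Fix: Reorder: SELECT … FROM … GROUP BY … ORDER BY …

Corrected query:
SELECT location, AVG(reading) AS a FROM sensors GROUP BY location ORDER BY a

Result:
location | a    
---------+------
Garage   | 24.2 
Roof     | 36.45
Lab-A    | 46.6 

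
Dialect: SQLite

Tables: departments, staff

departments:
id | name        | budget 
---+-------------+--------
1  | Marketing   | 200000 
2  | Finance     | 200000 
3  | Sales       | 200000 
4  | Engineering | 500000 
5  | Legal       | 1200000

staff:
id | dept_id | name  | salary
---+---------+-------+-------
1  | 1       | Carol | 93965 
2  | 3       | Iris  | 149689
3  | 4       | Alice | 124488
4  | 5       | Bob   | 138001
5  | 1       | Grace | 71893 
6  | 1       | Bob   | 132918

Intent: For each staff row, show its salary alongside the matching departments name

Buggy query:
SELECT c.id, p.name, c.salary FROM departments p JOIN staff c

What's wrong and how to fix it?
Bug: Missing join condition: each staff row is matched to all departments rows instead of just its own

Fix: Add ON c.dept_id = p.id to the JOIN

Corrected query:
SELECT c.id, p.name, c.salary FROM departments p JOIN staff c ON c.dept_id = p.id

Result:
id | name        | salary
---+-------------+-------
1  | Marketing   | 93965 
2  | Sales       | 149689
3  | Engineering | 124488
4  | Legal       | 138001
5  | Marketing   | 71893 
6  | Marketing   | 132918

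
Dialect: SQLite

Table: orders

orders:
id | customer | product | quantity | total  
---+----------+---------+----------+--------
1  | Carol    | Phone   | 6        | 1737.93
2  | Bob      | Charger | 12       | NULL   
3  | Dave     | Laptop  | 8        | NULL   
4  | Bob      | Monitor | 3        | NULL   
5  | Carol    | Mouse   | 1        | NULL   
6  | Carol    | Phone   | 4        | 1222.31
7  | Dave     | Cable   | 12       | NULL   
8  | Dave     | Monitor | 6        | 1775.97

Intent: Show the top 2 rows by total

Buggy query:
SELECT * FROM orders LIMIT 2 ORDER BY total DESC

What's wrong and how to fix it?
Bug: LIMIT must come after ORDER BY

Fix: Sort with ORDER BY, then apply LIMIT

Corrected query:
SELECT * FROM orders ORDER BY total DESC LIMIT 2

Result:
id | customer | product | quantity | total  
---+----------+---------+----------+--------
8  | Dave     | Monitor | 6        | 1775.97
1  | Carol    | Phone   | 6        | 1737.93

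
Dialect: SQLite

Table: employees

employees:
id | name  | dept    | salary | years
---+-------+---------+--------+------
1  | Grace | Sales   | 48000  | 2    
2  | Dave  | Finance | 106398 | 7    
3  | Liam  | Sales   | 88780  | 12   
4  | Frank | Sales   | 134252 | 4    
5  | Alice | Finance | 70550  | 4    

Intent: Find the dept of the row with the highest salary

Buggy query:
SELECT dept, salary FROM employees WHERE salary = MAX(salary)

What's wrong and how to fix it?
Bug: WHERE is evaluated per row; an aggregate over the whole table isn't defined there

Fix: Use a subquery: WHERE salary = (SELECT MAX(salary) FROM employees)

Corrected query:
SELECT dept, salary FROM employees WHERE salary = (SELECT MAX(salary) FROM employees)

Result:
dept  | salary
------+-------
Sales | 134252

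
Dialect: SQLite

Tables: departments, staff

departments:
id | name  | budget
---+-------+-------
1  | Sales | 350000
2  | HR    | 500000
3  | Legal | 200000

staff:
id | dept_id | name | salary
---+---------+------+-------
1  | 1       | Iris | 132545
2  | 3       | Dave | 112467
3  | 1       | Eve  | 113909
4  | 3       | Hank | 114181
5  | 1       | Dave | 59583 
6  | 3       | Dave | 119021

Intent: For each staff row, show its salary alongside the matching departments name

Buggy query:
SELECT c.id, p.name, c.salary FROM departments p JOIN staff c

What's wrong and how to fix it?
Bug: JOIN with no ON clause produces a cartesian product; every staff row pairs with every departments row

Fix: Specify the join condition linking the foreign key to the parent id

Corrected query:
SELECT c.id, p.name, c.salary FROM departments p JOIN staff c ON c.dept_id = p.id

Result:
id | name  | salary
---+-------+-------
1  | Sales | 132545
2  | Legal | 112467
3  | Sales | 113909
4  | Legal | 114181
5  | Sales | 59583 
6  | Legal | 119021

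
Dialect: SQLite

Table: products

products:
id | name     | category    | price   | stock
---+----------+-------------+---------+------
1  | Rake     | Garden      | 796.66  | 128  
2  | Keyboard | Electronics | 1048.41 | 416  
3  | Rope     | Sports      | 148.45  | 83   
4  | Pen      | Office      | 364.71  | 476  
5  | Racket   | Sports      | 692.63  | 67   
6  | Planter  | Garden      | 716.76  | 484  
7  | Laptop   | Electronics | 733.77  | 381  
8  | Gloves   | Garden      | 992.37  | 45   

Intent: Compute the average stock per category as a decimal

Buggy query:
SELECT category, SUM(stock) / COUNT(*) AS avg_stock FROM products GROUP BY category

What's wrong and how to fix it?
Bug: Both operands are integers, so '/' performs integer division and truncates

Fix: Cast one side to REAL so the division keeps the fractional part

Corrected query:
SELECT category, SUM(stock) * 1.0 / COUNT(*) AS avg_stock FROM products GROUP BY category

Result:
category    | avg_stock
------------+----------
Electronics | 398.5    
Garden      | 219      
Office      | 476      
Sports      | 75       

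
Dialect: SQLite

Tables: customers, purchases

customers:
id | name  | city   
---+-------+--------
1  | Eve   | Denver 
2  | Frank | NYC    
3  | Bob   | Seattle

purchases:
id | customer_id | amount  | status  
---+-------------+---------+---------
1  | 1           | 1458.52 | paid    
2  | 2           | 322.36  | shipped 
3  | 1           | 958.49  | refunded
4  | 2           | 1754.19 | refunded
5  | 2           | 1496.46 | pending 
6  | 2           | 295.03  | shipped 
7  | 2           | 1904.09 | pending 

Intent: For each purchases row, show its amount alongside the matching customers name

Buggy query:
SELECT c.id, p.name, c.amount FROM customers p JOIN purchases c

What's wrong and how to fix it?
Bug: JOIN with no ON clause produces a cartesian product; every purchases row pairs with every customers row

Fix: Specify the join condition linking the foreign key to the parent id

Corrected query:
SELECT c.id, p.name, c.amount FROM customers p JOIN purchases c ON c.customer_id = p.id

Result:
id | name  | amount 
---+-------+--------
1  | Eve   | 1458.52
2  | Frank | 322.36 
3  | Eve   | 958.49 
4  | Frank | 1754.19
5  | Frank | 1496.46
6  | Frank | 295.03 
7  | Frank | 1904.09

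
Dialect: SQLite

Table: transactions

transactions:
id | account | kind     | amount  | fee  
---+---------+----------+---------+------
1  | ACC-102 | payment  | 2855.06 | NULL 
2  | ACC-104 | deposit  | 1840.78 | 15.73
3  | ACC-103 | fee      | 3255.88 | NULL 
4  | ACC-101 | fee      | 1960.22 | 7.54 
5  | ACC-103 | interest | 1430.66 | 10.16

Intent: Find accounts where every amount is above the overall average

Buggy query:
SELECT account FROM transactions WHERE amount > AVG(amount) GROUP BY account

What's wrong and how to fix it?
Bug: AVG() is an aggregate; it can't sit directly in WHERE

Fix: Use a subquery for AVG and a HAVING MIN(...) filter so the condition holds for every row in the group

Corrected query:
SELECT account FROM transactions GROUP BY account HAVING MIN(amount) > (SELECT AVG(amount) FROM transactions)

Result:
account
-------
ACC-102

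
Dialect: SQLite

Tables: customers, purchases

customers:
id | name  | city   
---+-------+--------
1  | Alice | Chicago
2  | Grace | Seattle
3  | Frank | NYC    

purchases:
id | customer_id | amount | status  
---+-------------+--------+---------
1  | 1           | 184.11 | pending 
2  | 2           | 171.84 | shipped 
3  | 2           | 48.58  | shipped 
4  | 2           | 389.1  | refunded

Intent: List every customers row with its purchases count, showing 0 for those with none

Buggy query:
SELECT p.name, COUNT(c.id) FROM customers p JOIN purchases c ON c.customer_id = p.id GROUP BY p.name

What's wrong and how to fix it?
Bug: An inner join excludes parents with zero children

Fix: Switch to LEFT JOIN to retain unmatched parent rows

Corrected query:
SELECT p.name, COUNT(c.id) FROM customers p LEFT JOIN purchases c ON c.customer_id = p.id GROUP BY p.name

Result:
name  | COUNT(c.id)
------+------------
Alice | 1          
Frank | 0          
Grace | 3          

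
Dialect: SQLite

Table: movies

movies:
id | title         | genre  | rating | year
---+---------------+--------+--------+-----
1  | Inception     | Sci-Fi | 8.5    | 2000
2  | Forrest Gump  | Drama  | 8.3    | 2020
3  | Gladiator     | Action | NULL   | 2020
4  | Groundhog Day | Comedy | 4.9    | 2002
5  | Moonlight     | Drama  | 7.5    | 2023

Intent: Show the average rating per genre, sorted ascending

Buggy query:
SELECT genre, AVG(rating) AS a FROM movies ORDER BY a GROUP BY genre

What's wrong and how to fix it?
Bug: GROUP BY must precede ORDER BY

Fix: Reorder: SELECT … FROM … GROUP BY … ORDER BY …

Corrected query:
SELECT genre, AVG(rating) AS a FROM movies GROUP BY genre ORDER BY a

Result:
genre  | a   
-------+-----
Action | NULL
Comedy | 4.9 
Drama  | 7.9 
Sci-Fi | 8.5 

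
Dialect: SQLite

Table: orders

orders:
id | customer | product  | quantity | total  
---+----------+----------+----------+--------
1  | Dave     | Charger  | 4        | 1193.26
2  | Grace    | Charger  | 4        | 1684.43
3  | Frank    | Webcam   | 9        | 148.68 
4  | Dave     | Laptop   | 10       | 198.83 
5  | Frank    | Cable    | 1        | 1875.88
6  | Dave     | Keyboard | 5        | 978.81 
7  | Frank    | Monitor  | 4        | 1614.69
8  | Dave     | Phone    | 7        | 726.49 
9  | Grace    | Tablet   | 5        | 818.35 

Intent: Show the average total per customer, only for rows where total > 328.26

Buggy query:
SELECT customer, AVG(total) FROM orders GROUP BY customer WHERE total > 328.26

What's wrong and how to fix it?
Bug: Row-level WHERE must come before GROUP BY in the clause order

Fix: Place WHERE between FROM and GROUP BY

Corrected query:
SELECT customer, AVG(total) FROM orders WHERE total > 328.26 GROUP BY customer

Result:
customer | AVG(total)
---------+-----------
Dave     | 966.186667
Frank    | 1745.285  
Grace    | 1251.39   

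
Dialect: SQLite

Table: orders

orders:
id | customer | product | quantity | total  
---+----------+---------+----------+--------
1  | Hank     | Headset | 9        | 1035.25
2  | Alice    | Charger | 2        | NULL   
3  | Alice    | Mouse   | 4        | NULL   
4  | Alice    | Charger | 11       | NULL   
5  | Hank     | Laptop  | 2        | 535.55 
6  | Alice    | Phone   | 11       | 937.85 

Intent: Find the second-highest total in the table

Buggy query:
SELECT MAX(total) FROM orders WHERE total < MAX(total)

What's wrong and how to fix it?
Bug: MAX(total) on the right of the comparison is an aggregate-in-WHERE error

Fix: Put the inner MAX in a scalar subquery

Corrected query:
SELECT MAX(total) FROM orders WHERE total < (SELECT MAX(total) FROM orders)

Result:
MAX(total)
----------
937.85    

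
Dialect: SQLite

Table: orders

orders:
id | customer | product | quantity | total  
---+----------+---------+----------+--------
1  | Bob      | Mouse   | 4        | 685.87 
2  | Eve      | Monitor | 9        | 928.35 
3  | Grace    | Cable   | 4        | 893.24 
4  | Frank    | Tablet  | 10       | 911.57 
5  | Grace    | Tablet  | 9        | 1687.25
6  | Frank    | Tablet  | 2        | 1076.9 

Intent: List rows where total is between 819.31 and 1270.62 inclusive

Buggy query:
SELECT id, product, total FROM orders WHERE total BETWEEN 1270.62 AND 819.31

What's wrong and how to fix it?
Bug: BETWEEN expects the lower bound first; with 1270.62 AND 819.31 the range is empty

Fix: Swap the bounds so the smaller value comes first

Corrected query:
SELECT id, product, total FROM orders WHERE total BETWEEN 819.31 AND 1270.62

Result:
id | product | total 
---+---------+-------
2  | Monitor | 928.35
3  | Cable   | 893.24
4  | Tablet  | 911.57
6  | Tablet  | 1076.9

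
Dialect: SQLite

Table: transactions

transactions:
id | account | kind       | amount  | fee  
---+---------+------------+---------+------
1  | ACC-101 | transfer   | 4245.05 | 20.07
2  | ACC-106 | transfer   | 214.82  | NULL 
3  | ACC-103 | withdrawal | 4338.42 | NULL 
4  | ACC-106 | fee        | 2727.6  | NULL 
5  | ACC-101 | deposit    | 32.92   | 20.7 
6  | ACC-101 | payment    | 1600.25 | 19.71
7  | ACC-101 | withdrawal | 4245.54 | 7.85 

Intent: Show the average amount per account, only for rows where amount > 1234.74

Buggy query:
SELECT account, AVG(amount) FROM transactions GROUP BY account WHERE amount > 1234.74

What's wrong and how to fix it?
Bug: Row-level WHERE must come before GROUP BY in the clause order

Fix: Move the WHERE clause before GROUP BY

Corrected query:
SELECT account, AVG(amount) FROM transactions WHERE amount > 1234.74 GROUP BY account

Result:
account | AVG(amount)
--------+------------
ACC-101 | 3363.613333
ACC-103 | 4338.42    
ACC-106 | 2727.6     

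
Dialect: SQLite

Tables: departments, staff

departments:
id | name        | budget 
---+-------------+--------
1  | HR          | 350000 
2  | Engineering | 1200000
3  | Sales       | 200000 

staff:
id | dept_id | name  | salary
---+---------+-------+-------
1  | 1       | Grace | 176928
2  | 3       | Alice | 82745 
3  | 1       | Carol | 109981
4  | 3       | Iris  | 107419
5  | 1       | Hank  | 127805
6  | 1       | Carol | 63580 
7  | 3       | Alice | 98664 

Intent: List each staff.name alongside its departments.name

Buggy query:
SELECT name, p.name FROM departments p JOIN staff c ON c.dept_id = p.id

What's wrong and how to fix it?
Bug: Both tables have a 'name' column; the unqualified reference is ambiguous

Fix: Qualify the column with its table alias (c.name)

Corrected query:
SELECT c.name, p.name FROM departments p JOIN staff c ON c.dept_id = p.id

Result:
name  | name 
------+------
Grace | HR   
Alice | Sales
Carol | HR   
Iris  | Sales
Hank  | HR   
Carol | HR   
Alice | Sales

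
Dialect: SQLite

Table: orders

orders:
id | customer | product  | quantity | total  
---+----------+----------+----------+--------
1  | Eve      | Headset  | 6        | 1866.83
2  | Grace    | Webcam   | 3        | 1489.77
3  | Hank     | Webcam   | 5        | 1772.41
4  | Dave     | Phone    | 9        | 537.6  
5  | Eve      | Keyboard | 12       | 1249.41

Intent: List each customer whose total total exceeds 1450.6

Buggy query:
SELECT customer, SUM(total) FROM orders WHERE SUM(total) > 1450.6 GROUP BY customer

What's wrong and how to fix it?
Bug: Aggregate functions cannot appear in a WHERE clause

Fix: Use HAVING (which filters groups after aggregation) instead of WHERE

Corrected query:
SELECT customer, SUM(total) FROM orders GROUP BY customer HAVING SUM(total) > 1450.6

Result:
customer | SUM(total)
---------+-----------
Eve      | 3116.24   
Grace    | 1489.77   
Hank     | 1772.41   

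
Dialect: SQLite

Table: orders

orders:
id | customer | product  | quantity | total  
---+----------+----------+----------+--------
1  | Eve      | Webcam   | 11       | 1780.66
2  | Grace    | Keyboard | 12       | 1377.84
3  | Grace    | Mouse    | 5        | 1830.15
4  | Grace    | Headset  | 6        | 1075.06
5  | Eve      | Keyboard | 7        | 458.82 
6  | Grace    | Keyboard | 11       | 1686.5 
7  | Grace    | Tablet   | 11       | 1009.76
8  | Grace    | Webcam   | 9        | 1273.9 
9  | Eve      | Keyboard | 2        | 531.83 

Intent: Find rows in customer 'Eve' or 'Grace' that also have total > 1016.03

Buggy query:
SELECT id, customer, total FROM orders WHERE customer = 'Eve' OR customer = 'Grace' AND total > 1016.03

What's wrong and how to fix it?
Bug: AND binds tighter than OR, so this parses as customer = 'Eve' OR (customer = 'Grace' AND total > 1016.03)

Fix: Add parentheses around the OR so the AND applies to both alternatives

Corrected query:
SELECT id, customer, total FROM orders WHERE (customer = 'Eve' OR customer = 'Grace') AND total > 1016.03

Result:
id | customer | total  
---+----------+--------
1  | Eve      | 1780.66
2  | Grace    | 1377.84
3  | Grace    | 1830.15
4  | Grace    | 1075.06
6  | Grace    | 1686.5 
8  | Grace    | 1273.9 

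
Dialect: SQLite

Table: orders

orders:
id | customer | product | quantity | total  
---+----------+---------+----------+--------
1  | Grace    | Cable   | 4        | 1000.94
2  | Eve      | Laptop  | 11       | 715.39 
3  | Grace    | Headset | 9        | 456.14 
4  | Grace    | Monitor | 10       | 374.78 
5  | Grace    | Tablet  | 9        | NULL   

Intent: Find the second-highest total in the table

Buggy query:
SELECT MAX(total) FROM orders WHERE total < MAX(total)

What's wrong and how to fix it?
Bug: The inner MAX is an aggregate inside WHERE, which is not allowed

Fix: Compute the overall MAX in a subquery, then take MAX of rows below it

Corrected query:
SELECT MAX(total) FROM orders WHERE total < (SELECT MAX(total) FROM orders)

Result:
MAX(total)
----------
715.39    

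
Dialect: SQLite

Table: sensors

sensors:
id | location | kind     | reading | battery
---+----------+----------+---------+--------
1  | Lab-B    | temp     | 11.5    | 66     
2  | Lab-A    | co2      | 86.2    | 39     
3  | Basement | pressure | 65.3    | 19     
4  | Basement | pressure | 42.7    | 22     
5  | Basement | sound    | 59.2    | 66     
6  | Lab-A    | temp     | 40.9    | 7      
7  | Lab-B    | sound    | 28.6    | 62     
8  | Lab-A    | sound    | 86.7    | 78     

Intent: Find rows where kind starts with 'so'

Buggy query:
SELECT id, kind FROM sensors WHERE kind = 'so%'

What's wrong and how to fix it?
Bug: '=' compares the literal string including the % character; pattern matching needs LIKE

Fix: Replace '=' with LIKE so 'so%' is treated as a pattern

Corrected query:
SELECT id, kind FROM sensors WHERE kind LIKE 'so%'

Result:
id | kind 
---+------
5  | sound
7  | sound
8  | sound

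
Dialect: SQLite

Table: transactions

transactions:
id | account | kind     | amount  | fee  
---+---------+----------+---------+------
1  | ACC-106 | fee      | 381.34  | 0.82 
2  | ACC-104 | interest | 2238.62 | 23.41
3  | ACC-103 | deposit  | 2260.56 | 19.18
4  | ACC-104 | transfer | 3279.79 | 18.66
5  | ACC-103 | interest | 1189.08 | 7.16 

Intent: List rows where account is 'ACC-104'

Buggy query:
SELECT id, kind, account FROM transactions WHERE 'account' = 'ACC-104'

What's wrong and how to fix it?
Bug: Single quotes denote string literals in SQL; the column name is being compared as a constant string

Fix: Reference the column as account without single quotes

Corrected query:
SELECT id, kind, account FROM transactions WHERE account = 'ACC-104'

Result:
id | kind     | account
---+----------+--------
2  | interest | ACC-104
4  | transfer | ACC-104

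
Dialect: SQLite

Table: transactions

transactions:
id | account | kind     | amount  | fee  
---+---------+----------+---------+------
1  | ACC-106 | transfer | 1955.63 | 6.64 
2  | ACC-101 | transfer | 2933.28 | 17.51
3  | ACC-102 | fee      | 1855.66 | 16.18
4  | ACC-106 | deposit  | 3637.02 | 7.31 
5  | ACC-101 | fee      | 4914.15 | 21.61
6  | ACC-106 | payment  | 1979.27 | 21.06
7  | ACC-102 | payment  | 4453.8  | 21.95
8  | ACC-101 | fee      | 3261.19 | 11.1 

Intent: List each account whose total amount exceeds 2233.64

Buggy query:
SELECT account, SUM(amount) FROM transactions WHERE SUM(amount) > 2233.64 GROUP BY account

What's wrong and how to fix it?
Bug: SUM(amount) is an aggregate, but WHERE filters rows before aggregation

Fix: Move the aggregate condition to a HAVING clause

Corrected query:
SELECT account, SUM(amount) FROM transactions GROUP BY account HAVING SUM(amount) > 2233.64

Result:
account | SUM(amount)
--------+------------
ACC-101 | 11108.62   
ACC-102 | 6309.46    
ACC-106 | 7571.92    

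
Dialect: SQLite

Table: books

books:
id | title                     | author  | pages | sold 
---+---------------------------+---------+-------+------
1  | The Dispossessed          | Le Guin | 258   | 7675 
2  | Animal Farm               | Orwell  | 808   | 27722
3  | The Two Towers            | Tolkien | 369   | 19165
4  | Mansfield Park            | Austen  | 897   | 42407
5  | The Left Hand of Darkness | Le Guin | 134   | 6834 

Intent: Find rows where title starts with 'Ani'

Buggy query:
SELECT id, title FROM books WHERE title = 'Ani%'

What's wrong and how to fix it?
Bug: Wildcards only work with LIKE; '=' treats '%' as a literal character

Fix: Use LIKE for wildcard pattern matching

Corrected query:
SELECT id, title FROM books WHERE title LIKE 'Ani%'

Result:
id | title      
---+------------
2  | Animal Farm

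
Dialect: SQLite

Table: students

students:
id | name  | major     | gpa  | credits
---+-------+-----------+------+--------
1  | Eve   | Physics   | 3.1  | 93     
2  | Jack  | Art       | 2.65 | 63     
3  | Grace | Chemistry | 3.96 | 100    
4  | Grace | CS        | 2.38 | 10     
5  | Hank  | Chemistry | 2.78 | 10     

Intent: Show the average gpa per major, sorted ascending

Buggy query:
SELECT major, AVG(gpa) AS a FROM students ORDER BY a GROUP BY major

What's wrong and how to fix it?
Bug: GROUP BY must precede ORDER BY

Fix: Reorder: SELECT … FROM … GROUP BY … ORDER BY …

Corrected query:
SELECT major, AVG(gpa) AS a FROM students GROUP BY major ORDER BY a

Result:
major     | a   
----------+-----
CS        | 2.38
Art       | 2.65
Physics   | 3.1 
Chemistry | 3.37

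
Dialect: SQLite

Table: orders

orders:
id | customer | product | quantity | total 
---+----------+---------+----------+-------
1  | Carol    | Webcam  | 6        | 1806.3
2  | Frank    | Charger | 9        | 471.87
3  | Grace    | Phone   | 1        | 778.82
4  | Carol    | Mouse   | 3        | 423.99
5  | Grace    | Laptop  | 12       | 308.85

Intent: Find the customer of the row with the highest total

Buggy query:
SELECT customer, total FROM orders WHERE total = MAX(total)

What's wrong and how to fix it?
Bug: WHERE is evaluated per row; an aggregate over the whole table isn't defined there

Fix: Use a subquery: WHERE total = (SELECT MAX(total) FROM orders)

Corrected query:
SELECT customer, total FROM orders WHERE total = (SELECT MAX(total) FROM orders)

Result:
customer | total 
---------+-------
Carol    | 1806.3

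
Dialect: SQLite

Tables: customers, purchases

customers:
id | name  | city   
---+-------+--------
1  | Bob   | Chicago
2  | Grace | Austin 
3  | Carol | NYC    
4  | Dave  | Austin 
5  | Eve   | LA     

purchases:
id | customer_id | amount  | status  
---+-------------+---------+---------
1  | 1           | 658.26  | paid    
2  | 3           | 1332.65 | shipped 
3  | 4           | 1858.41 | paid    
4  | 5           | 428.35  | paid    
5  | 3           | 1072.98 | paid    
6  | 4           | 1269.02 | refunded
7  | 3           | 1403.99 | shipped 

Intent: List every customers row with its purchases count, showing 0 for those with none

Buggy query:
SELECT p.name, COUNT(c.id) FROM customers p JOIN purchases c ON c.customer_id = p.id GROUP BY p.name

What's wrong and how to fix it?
Bug: INNER JOIN drops customers rows that have no matching purchases rows

Fix: Use LEFT JOIN so parents without children still appear (COUNT(c.id) gives 0)

Corrected query:
SELECT p.name, COUNT(c.id) FROM customers p LEFT JOIN purchases c ON c.customer_id = p.id GROUP BY p.name

Result:
name  | COUNT(c.id)
------+------------
Bob   | 1          
Carol | 3          
Dave  | 2          
Eve   | 1          
Grace | 0          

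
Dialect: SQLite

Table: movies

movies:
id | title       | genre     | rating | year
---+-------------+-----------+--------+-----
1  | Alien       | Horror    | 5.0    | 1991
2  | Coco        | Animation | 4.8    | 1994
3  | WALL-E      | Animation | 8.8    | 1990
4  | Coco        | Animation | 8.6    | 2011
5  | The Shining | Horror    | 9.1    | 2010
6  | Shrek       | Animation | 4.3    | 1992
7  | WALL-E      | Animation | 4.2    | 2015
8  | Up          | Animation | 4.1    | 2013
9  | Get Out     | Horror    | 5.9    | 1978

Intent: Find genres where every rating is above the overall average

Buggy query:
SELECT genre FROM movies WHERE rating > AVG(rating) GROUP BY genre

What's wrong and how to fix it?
Bug: WHERE evaluates per row before aggregation, so AVG() is unavailable

Fix: Use a subquery for AVG and a HAVING MIN(...) filter so the condition holds for every row in the group

Corrected query:
SELECT genre FROM movies GROUP BY genre HAVING MIN(rating) > (SELECT AVG(rating) FROM movies)

Result:
(no rows)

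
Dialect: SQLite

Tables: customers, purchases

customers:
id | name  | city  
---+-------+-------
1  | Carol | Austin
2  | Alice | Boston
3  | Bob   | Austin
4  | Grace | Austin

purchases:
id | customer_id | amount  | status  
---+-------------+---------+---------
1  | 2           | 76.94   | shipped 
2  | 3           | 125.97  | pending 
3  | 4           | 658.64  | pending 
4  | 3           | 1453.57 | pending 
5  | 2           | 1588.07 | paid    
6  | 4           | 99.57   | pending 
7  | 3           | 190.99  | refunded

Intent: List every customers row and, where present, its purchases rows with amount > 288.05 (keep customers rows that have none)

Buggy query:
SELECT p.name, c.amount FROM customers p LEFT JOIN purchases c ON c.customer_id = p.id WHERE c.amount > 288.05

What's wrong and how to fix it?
Bug: A WHERE condition on the right-hand table after LEFT JOIN drops unmatched parents

Fix: Put 'c.amount > 288.05' in the JOIN's ON clause instead of WHERE

Corrected query:
SELECT p.name, c.amount FROM customers p LEFT JOIN purchases c ON c.customer_id = p.id AND c.amount > 288.05

Result:
name  | amount 
------+--------
Carol | NULL   
Alice | 1588.07
Bob   | 1453.57
Grace | 658.64 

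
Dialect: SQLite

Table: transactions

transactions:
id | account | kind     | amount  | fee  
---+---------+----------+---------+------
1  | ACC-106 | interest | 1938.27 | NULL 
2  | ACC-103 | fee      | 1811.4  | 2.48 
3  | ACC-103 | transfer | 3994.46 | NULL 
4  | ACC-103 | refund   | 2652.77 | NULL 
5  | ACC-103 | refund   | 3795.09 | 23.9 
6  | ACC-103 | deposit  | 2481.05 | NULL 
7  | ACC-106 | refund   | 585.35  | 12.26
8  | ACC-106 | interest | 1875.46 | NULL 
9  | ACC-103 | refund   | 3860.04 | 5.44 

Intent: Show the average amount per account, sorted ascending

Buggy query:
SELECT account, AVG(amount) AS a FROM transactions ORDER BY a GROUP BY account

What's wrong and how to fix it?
Bug: GROUP BY must precede ORDER BY

Fix: Move ORDER BY to the end, after GROUP BY

Corrected query:
SELECT account, AVG(amount) AS a FROM transactions GROUP BY account ORDER BY a

Result:
account | a       
--------+---------
ACC-106 | 1466.36 
ACC-103 | 3099.135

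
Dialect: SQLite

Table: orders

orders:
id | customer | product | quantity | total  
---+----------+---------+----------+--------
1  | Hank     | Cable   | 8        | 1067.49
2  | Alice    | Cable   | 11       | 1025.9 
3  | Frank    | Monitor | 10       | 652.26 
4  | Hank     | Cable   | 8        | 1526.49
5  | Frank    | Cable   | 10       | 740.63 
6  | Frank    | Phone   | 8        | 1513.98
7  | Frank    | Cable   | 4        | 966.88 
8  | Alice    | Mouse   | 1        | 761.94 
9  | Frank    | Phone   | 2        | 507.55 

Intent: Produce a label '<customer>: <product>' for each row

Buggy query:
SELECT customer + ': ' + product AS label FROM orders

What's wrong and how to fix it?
Bug: '+' is numeric addition; on text columns SQLite converts them to 0 instead of concatenating

Fix: Use the || operator for string concatenation

Corrected query:
SELECT customer || ': ' || product AS label FROM orders

Result:
label         
--------------
Hank: Cable   
Alice: Cable  
Frank: Monitor
Hank: Cable   
Frank: Cable  
Frank: Phone  
Frank: Cable  
Alice: Mouse  
Frank: Phone  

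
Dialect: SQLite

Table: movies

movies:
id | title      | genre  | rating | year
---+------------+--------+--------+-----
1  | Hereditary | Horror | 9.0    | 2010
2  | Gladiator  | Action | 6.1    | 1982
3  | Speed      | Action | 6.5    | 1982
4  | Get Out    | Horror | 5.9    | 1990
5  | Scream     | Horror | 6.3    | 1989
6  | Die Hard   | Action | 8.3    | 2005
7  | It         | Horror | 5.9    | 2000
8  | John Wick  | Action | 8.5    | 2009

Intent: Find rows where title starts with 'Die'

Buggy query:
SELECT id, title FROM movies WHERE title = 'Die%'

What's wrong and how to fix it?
Bug: Wildcards only work with LIKE; '=' treats '%' as a literal character

Fix: Replace '=' with LIKE so 'Die%' is treated as a pattern

Corrected query:
SELECT id, title FROM movies WHERE title LIKE 'Die%'

Result:
id | title   
---+---------
6  | Die Hard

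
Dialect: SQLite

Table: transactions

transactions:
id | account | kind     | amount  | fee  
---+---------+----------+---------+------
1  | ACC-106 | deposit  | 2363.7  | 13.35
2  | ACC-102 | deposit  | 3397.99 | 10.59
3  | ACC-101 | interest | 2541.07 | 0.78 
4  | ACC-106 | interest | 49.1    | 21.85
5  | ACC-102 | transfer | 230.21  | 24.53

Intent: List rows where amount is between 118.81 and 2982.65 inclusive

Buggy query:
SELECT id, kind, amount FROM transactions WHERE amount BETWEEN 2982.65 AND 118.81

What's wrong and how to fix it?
Bug: BETWEEN expects the lower bound first; with 2982.65 AND 118.81 the range is empty

Fix: Swap the bounds so the smaller value comes first

Corrected query:
SELECT id, kind, amount FROM transactions WHERE amount BETWEEN 118.81 AND 2982.65

Result:
id | kind     | amount 
---+----------+--------
1  | deposit  | 2363.7 
3  | interest | 2541.07
5  | transfer | 230.21 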